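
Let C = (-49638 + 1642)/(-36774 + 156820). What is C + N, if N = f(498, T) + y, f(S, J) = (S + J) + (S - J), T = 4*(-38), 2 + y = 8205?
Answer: 552127579/60023 ≈ 9198.6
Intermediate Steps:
y = 8203 (y = -2 + 8205 = 8203)
T = -152
f(S, J) = 2*S (f(S, J) = (J + S) + (S - J) = 2*S)
N = 9199 (N = 2*498 + 8203 = 996 + 8203 = 9199)
C = -23998/60023 (C = -47996/120046 = -47996*1/120046 = -23998/60023 ≈ -0.39981)
C + N = -23998/60023 + 9199 = 552127579/60023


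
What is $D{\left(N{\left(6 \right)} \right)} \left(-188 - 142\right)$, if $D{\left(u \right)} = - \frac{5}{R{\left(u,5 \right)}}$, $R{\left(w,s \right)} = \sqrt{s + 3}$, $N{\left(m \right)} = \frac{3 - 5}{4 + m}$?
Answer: $\frac{825 \sqrt{2}}{2} \approx 583.36$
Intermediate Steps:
$N{\left(m \right)} = - \frac{2}{4 + m}$
$R{\left(w,s \right)} = \sqrt{3 + s}$
$D{\left(u \right)} = - \frac{5 \sqrt{2}}{4}$ ($D{\left(u \right)} = - \frac{5}{\sqrt{3 + 5}} = - \frac{5}{\sqrt{8}} = - \frac{5}{2 \sqrt{2}} = - 5 \frac{\sqrt{2}}{4} = - \frac{5 \sqrt{2}}{4}$)
$D{\left(N{\left(6 \right)} \right)} \left(-188 - 142\right) = - \frac{5 \sqrt{2}}{4} \left(-188 - 142\right) = - \frac{5 \sqrt{2}}{4} \left(-330\right) = \frac{825 \sqrt{2}}{2}$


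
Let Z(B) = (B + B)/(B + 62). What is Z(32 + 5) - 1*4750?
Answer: -470176/99 ≈ -4749.3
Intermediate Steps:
Z(B) = 2*B/(62 + B) (Z(B) = (2*B)/(62 + B) = 2*B/(62 + B))
Z(32 + 5) - 1*4750 = 2*(32 + 5)/(62 + (32 + 5)) - 1*4750 = 2*37/(62 + 37) - 4750 = 2*37/99 - 4750 = 2*37*(1/99) - 4750 = 74/99 - 4750 = -470176/99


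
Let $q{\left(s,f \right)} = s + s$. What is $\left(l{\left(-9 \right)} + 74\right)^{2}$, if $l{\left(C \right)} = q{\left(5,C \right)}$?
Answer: $7056$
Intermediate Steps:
$q{\left(s,f \right)} = 2 s$
$l{\left(C \right)} = 10$ ($l{\left(C \right)} = 2 \cdot 5 = 10$)
$\left(l{\left(-9 \right)} + 74\right)^{2} = \left(10 + 74\right)^{2} = 84^{2} = 7056$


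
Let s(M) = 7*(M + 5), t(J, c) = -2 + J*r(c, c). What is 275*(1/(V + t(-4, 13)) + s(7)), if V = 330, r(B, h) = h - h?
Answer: 7577075/328 ≈ 23101.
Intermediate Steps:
r(B, h) = 0
t(J, c) = -2 (t(J, c) = -2 + J*0 = -2 + 0 = -2)
s(M) = 35 + 7*M (s(M) = 7*(5 + M) = 35 + 7*M)
275*(1/(V + t(-4, 13)) + s(7)) = 275*(1/(330 - 2) + (35 + 7*7)) = 275*(1/328 + (35 + 49)) = 275*(1/328 + 84) = 275*(27553/328) = 7577075/328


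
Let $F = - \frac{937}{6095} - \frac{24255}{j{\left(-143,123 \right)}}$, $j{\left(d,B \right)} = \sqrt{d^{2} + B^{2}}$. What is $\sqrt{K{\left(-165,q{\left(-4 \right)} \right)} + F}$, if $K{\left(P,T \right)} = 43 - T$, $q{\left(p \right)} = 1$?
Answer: $\frac{\sqrt{1967737705996824940 - 32057542717719750 \sqrt{35578}}}{216847910} \approx 9.3137 i$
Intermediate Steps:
$j{\left(d,B \right)} = \sqrt{B^{2} + d^{2}}$
$F = - \frac{937}{6095} - \frac{24255 \sqrt{35578}}{35578}$ ($F = - \frac{937}{6095} - \frac{24255}{\sqrt{123^{2} + \left(-143\right)^{2}}} = \left(-937\right) \frac{1}{6095} - \frac{24255}{\sqrt{15129 + 20449}} = - \frac{937}{6095} - \frac{24255}{\sqrt{35578}} = - \frac{937}{6095} - 24255 \frac{\sqrt{35578}}{35578} = - \frac{937}{6095} - \frac{24255 \sqrt{35578}}{35578} \approx -128.74$)
$\sqrt{K{\left(-165,q{\left(-4 \right)} \right)} + F} = \sqrt{\left(43 - 1\right) - \left(\frac{937}{6095} + \frac{24255 \sqrt{35578}}{35578}\right)} = \sqrt{42 - \left(\frac{937}{6095} + \frac{24255 \sqrt{35578}}{35578}\right)} = \sqrt{\frac{255053}{6095} - \frac{24255 \sqrt{35578}}{35578}}$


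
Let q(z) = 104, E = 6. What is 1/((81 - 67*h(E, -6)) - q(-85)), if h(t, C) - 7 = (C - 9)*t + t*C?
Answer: 1/7950 ≈ 0.00012579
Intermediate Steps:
h(t, C) = 7 + C*t + t*(-9 + C) (h(t, C) = 7 + ((C - 9)*t + t*C) = 7 + ((-9 + C)*t + C*t) = 7 + (t*(-9 + C) + C*t) = 7 + (C*t + t*(-9 + C)) = 7 + C*t + t*(-9 + C))
1/((81 - 67*h(E, -6)) - q(-85)) = 1/((81 - 67*(7 - 9*6 + 2*(-6)*6)) - 1*104) = 1/((81 - 67*(7 - 54 - 72)) - 104) = 1/((81 - 67*(-119)) - 104) = 1/((81 + 7973) - 104) = 1/(8054 - 104) = 1/7950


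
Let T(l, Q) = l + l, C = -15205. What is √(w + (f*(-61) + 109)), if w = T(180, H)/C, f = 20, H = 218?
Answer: I*√10274392543/3041 ≈ 33.332*I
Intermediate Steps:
T(l, Q) = 2*l
w = -72/3041 (w = (2*180)/(-15205) = 360*(-1/15205) = -72/3041 ≈ -0.023676)
√(w + (f*(-61) + 109)) = √(-72/3041 + (20*(-61) + 109)) = √(-72/3041 + (-1220 + 109)) = √(-72/3041 - 1111) = √(-3378623/3041) = I*√10274392543/3041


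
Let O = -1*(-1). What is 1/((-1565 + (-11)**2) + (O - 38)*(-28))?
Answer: -1/408 ≈ -0.0024510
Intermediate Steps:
O = 1
1/((-1565 + (-11)**2) + (O - 38)*(-28)) = 1/((-1565 + (-11)**2) + (1 - 38)*(-28)) = 1/((-1565 + 121) - 37*(-28)) = 1/(-1444 + 1036) = 1/(-408) = -1/408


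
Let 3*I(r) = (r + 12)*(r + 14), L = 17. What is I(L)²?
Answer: 808201/9 ≈ 89800.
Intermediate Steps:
I(r) = (12 + r)*(14 + r)/3 (I(r) = ((r + 12)*(r + 14))/3 = ((12 + r)*(14 + r))/3 = (12 + r)*(14 + r)/3)
I(L)² = (56 + (⅓)*17² + (26/3)*17)² = (56 + (⅓)*289 + 442/3)² = (56 + 289/3 + 442/3)² = (899/3)² = 808201/9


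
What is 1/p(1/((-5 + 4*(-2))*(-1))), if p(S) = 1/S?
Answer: 1/13 ≈ 0.076923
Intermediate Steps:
1/p(1/((-5 + 4*(-2))*(-1))) = 1/(1/(1/((-5 + 4*(-2))*(-1)))) = 1/(1/(1/((-5 - 8)*(-1)))) = 1/(1/(1/(-13*(-1)))) = 1/(1/(1/13)) = 1/13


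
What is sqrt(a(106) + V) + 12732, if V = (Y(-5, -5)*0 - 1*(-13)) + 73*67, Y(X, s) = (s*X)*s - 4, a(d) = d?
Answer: 12732 + sqrt(5010) ≈ 12803.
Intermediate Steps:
Y(X, s) = -4 + X*s**2 (Y(X, s) = (X*s)*s - 4 = X*s**2 - 4 = -4 + X*s**2)
V = 4904 (V = ((-4 - 5*(-5)**2)*0 - 1*(-13)) + 73*67 = ((-4 - 5*25)*0 + 13) + 4891 = ((-4 - 125)*0 + 13) + 4891 = (-129*0 + 13) + 4891 = (0 + 13) + 4891 = 13 + 4891 = 4904)
sqrt(a(106) + V) + 12732 = sqrt(106 + 4904) + 12732 = sqrt(5010) + 12732 = 12732 + sqrt(5010)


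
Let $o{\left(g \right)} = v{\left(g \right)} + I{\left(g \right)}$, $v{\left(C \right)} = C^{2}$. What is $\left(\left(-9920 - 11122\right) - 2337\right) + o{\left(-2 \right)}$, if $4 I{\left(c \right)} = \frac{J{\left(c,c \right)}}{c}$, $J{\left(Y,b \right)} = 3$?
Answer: $- \frac{187003}{8} \approx -23375.0$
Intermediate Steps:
$I{\left(c \right)} = \frac{3}{4 c}$ ($I{\left(c \right)} = \frac{3 \frac{1}{c}}{4} = \frac{3}{4 c}$)
$o{\left(g \right)} = g^{2} + \frac{3}{4 g}$
$\left(\left(-9920 - 11122\right) - 2337\right) + o{\left(-2 \right)} = \left(\left(-9920 - 11122\right) - 2337\right) + \frac{\frac{3}{4} + \left(-2\right)^{3}}{-2} = \left(-21042 - 2337\right) - \frac{\frac{3}{4} - 8}{2} = -23379 - - \frac{29}{8} = -23379 + \frac{29}{8} = - \frac{187003}{8}$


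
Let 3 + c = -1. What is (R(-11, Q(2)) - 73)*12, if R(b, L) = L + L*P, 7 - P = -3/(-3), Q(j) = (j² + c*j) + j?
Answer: -1044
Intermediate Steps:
c = -4 (c = -3 - 1 = -4)
Q(j) = j² - 3*j (Q(j) = (j² - 4*j) + j = j² - 3*j)
P = 6 (P = 7 - (-3)/(-3) = 7 - (-3)*(-1)/3 = 7 - 1*1 = 7 - 1 = 6)
R(b, L) = 7*L (R(b, L) = L + L*6 = L + 6*L = 7*L)
(R(-11, Q(2)) - 73)*12 = (7*(2*(-3 + 2)) - 73)*12 = (7*(2*(-1)) - 73)*12 = (7*(-2) - 73)*12 = (-14 - 73)*12 = -87*12 = -1044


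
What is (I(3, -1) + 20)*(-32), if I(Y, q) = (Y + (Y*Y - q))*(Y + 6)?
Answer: -4384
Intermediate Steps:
I(Y, q) = (6 + Y)*(Y + Y**2 - q) (I(Y, q) = (Y + (Y**2 - q))*(6 + Y) = (Y + Y**2 - q)*(6 + Y) = (6 + Y)*(Y + Y**2 - q))
(I(3, -1) + 20)*(-32) = ((3**3 - 6*(-1) + 6*3 + 7*3**2 - 1*3*(-1)) + 20)*(-32) = ((27 + 6 + 18 + 7*9 + 3) + 20)*(-32) = ((27 + 6 + 18 + 63 + 3) + 20)*(-32) = (117 + 20)*(-32) = 137*(-32) = -4384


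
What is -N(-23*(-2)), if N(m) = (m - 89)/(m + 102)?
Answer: 43/148 ≈ 0.29054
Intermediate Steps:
N(m) = (-89 + m)/(102 + m)
-N(-23*(-2)) = -(-89 - 23*(-2))/(102 - 23*(-2)) = -(-89 + 46)/(102 + 46) = -(-43)/148 = -1*(-43/148) = 43/148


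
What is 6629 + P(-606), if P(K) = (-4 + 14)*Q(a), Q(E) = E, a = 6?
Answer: 6689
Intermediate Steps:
P(K) = 60 (P(K) = (-4 + 14)*6 = 10*6 = 60)
6629 + P(-606) = 6629 + 60 = 6689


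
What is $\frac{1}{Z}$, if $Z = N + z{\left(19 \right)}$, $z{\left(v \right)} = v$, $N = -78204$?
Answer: $- \frac{1}{78185} \approx -1.279 \cdot 10^{-5}$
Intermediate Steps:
$Z = -78185$ ($Z = -78204 + 19 = -78185$)
$\frac{1}{Z} = \frac{1}{-78185} = - \frac{1}{78185}$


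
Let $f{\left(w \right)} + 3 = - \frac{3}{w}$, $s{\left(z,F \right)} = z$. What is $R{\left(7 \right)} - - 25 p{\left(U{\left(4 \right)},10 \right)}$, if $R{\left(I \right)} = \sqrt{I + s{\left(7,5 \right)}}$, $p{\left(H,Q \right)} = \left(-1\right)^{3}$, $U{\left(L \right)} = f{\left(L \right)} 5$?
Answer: $-25 + \sqrt{14} \approx -21.258$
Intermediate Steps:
$f{\left(w \right)} = -3 - \frac{3}{w}$
$U{\left(L \right)} = -15 - \frac{15}{L}$ ($U{\left(L \right)} = \left(-3 - \frac{3}{L}\right) 5 = -15 - \frac{15}{L}$)
$p{\left(H,Q \right)} = -1$
$R{\left(I \right)} = \sqrt{7 + I}$ ($R{\left(I \right)} = \sqrt{I + 7} = \sqrt{7 + I}$)
$R{\left(7 \right)} - - 25 p{\left(U{\left(4 \right)},10 \right)} = \sqrt{7 + 7} - \left(-25\right) \left(-1\right) = \sqrt{14} - 25 = -25 + \sqrt{14}$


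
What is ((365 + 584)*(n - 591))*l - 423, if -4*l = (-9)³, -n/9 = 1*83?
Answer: -462829095/2 ≈ -2.3141e+8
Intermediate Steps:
n = -747 (n = -9*83 = -747)
l = 729/4 (l = -¼*(-9)³ = -¼*(-729) = 729/4 ≈ 182.25)
((365 + 584)*(n - 591))*l - 423 = ((365 + 584)*(-747 - 591))*(729/4) - 423 = (949*(-1338))*(729/4) - 423 = -1269762*729/4 - 423 = -462828249/2 - 423 = -462829095/2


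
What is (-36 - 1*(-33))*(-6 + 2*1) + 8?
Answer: 20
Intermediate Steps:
(-36 - 1*(-33))*(-6 + 2*1) + 8 = (-36 + 33)*(-6 + 2) + 8 = -3*(-4) + 8 = 12 + 8 = 20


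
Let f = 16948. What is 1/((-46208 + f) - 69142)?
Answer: -1/98402 ≈ -1.0162e-5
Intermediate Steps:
1/((-46208 + f) - 69142) = 1/((-46208 + 16948) - 69142) = 1/(-29260 - 69142) = 1/(-98402) = -1/98402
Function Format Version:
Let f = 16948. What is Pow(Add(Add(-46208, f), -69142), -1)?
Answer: Rational(-1, 98402) ≈ -1.0162e-5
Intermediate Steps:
Pow(Add(Add(-46208, f), -69142), -1) = Pow(Add(Add(-46208, 16948), -69142), -1) = Pow(Add(-29260, -69142), -1) = Pow(-98402, -1) = Rational(-1, 98402)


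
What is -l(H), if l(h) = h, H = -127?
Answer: 127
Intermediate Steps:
-l(H) = -1*(-127) = 127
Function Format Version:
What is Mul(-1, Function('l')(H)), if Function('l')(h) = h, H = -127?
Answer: 127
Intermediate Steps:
Mul(-1, Function('l')(H)) = Mul(-1, -127) = 127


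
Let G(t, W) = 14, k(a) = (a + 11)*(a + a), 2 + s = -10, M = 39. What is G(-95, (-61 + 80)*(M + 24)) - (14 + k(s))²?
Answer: -1430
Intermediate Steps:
s = -12 (s = -2 - 10 = -12)
k(a) = 2*a*(11 + a) (k(a) = (11 + a)*(2*a) = 2*a*(11 + a))
G(-95, (-61 + 80)*(M + 24)) - (14 + k(s))² = 14 - (14 + 2*(-12)*(11 - 12))² = 14 - (14 + 2*(-12)*(-1))² = 14 - (14 + 24)² = 14 - 1*38² = 14 - 1*1444 = 14 - 1444 = -1430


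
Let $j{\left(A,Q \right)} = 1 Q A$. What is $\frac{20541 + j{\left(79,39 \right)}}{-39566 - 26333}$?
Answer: $- \frac{23622}{65899} \approx -0.35846$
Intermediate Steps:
$j{\left(A,Q \right)} = A Q$ ($j{\left(A,Q \right)} = Q A = A Q$)
$\frac{20541 + j{\left(79,39 \right)}}{-39566 - 26333} = \frac{20541 + 79 \cdot 39}{-39566 - 26333} = \frac{20541 + 3081}{-65899} = 23622 \left(- \frac{1}{65899}\right) = - \frac{23622}{65899}$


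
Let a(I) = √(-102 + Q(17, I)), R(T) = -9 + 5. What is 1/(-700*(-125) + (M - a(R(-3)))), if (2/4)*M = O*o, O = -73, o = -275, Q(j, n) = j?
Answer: 25530/3258904517 + I*√85/16294522585 ≈ 7.8339e-6 + 5.6581e-10*I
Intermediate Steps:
R(T) = -4
M = 40150 (M = 2*(-73*(-275)) = 2*20075 = 40150)
a(I) = I*√85 (a(I) = √(-102 + 17) = √(-85) = I*√85)
1/(-700*(-125) + (M - a(R(-3)))) = 1/(-700*(-125) + (40150 - I*√85)) = 1/(87500 + (40150 - I*√85)) = 1/(127650 - I*√85)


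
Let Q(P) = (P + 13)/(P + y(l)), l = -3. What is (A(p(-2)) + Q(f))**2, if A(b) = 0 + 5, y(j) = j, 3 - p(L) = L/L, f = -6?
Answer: 1444/81 ≈ 17.827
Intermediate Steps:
p(L) = 2 (p(L) = 3 - L/L = 3 - 1*1 = 3 - 1 = 2)
Q(P) = (13 + P)/(-3 + P) (Q(P) = (P + 13)/(P - 3) = (13 + P)/(-3 + P))
A(b) = 5
(A(p(-2)) + Q(f))**2 = (5 + (13 - 6)/(-3 - 6))**2 = (5 + 7/(-9))**2 = (5 - 1/9*7)**2 = (5 - 7/9)**2 = (38/9)**2 = 1444/81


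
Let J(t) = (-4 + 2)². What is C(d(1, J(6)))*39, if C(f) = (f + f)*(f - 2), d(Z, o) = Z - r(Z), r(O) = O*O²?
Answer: 0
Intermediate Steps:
J(t) = 4 (J(t) = (-2)² = 4)
r(O) = O³
d(Z, o) = Z - Z³
C(f) = 2*f*(-2 + f) (C(f) = (2*f)*(-2 + f) = 2*f*(-2 + f))
C(d(1, J(6)))*39 = (2*(1 - 1*1³)*(-2 + (1 - 1*1³)))*39 = (2*(1 - 1*1)*(-2 + (1 - 1*1)))*39 = (2*(1 - 1)*(-2 + (1 - 1)))*39 = (2*0*(-2 + 0))*39 = (2*0*(-2))*39 = 0*39 = 0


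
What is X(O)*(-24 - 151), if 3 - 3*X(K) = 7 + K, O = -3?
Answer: 175/3 ≈ 58.333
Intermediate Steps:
X(K) = -4/3 - K/3 (X(K) = 1 - (7 + K)/3 = 1 + (-7/3 - K/3) = -4/3 - K/3)
X(O)*(-24 - 151) = (-4/3 - ⅓*(-3))*(-24 - 151) = (-4/3 + 1)*(-175) = -⅓*(-175) = 175/3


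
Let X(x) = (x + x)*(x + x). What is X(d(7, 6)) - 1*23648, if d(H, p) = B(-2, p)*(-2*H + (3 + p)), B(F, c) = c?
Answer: -20048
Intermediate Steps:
d(H, p) = p*(3 + p - 2*H) (d(H, p) = p*(-2*H + (3 + p)) = p*(3 + p - 2*H))
X(x) = 4*x**2 (X(x) = (2*x)*(2*x) = 4*x**2)
X(d(7, 6)) - 1*23648 = 4*(6*(3 + 6 - 2*7))**2 - 1*23648 = 4*(6*(3 + 6 - 14))**2 - 23648 = 4*(6*(-5))**2 - 23648 = 4*(-30)**2 - 23648 = 4*900 - 23648 = 3600 - 23648 = -20048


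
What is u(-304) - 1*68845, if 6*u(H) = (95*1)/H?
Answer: -6609125/96 ≈ -68845.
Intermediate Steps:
u(H) = 95/(6*H) (u(H) = ((95*1)/H)/6 = (95/H)/6 = 95/(6*H))
u(-304) - 1*68845 = (95/6)/(-304) - 1*68845 = (95/6)*(-1/304) - 68845 = -5/96 - 68845 = -6609125/96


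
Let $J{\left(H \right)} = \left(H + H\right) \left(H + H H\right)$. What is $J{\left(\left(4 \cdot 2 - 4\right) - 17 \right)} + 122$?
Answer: $-3934$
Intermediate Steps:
$J{\left(H \right)} = 2 H \left(H + H^{2}\right)$
$J{\left(\left(4 \cdot 2 - 4\right) - 17 \right)} + 122 = 2 \left(\left(4 \cdot 2 - 4\right) - 17\right)^{2} \left(1 + \left(\left(4 \cdot 2 - 4\right) - 17\right)\right) + 122 = 2 \left(\left(8 - 4\right) - 17\right)^{2} \left(1 + \left(\left(8 - 4\right) - 17\right)\right) + 122 = 2 \left(4 - 17\right)^{2} \left(1 + \left(4 - 17\right)\right) + 122 = 2 \left(-13\right)^{2} \left(1 - 13\right) + 122 = 2 \cdot 169 \left(-12\right) + 122 = -4056 + 122 = -3934$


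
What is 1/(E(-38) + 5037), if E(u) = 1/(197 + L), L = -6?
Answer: 191/962068 ≈ 0.00019853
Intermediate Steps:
E(u) = 1/191 (E(u) = 1/(197 - 6) = 1/191)
1/(E(-38) + 5037) = 1/(1/191 + 5037) = 1/(962068/191) = 191/962068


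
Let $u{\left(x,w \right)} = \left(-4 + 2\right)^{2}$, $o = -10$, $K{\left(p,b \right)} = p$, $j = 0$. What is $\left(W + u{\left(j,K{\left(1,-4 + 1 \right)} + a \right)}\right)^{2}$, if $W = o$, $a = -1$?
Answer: $36$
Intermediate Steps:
$W = -10$
$u{\left(x,w \right)} = 4$ ($u{\left(x,w \right)} = \left(-2\right)^{2} = 4$)
$\left(W + u{\left(j,K{\left(1,-4 + 1 \right)} + a \right)}\right)^{2} = \left(-10 + 4\right)^{2} = \left(-6\right)^{2} = 36$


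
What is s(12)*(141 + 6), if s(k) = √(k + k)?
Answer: 294*√6 ≈ 720.15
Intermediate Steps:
s(k) = √2*√k (s(k) = √(2*k) = √2*√k)
s(12)*(141 + 6) = (√2*√12)*(141 + 6) = (√2*(2*√3))*147 = (2*√6)*147 = 294*√6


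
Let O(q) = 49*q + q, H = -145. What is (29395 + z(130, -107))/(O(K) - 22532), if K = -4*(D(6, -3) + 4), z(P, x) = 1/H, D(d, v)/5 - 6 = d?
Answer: -2131137/2561570 ≈ -0.83197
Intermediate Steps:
D(d, v) = 30 + 5*d
z(P, x) = -1/145 (z(P, x) = 1/(-145) = -1/145)
K = -256 (K = -4*((30 + 5*6) + 4) = -4*((30 + 30) + 4) = -4*(60 + 4) = -4*64 = -256)
O(q) = 50*q
(29395 + z(130, -107))/(O(K) - 22532) = (29395 - 1/145)/(50*(-256) - 22532) = 4262274/(145*(-12800 - 22532)) = (4262274/145)/(-35332) = (4262274/145)*(-1/35332) = -2131137/2561570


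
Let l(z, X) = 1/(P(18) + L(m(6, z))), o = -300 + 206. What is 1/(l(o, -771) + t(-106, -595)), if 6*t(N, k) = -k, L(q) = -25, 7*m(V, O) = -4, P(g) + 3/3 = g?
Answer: 24/2377 ≈ 0.010097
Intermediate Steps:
P(g) = -1 + g
m(V, O) = -4/7 (m(V, O) = (1/7)*(-4) = -4/7)
o = -94
t(N, k) = -k/6 (t(N, k) = (-k)/6 = -k/6)
l(z, X) = -1/8 (l(z, X) = 1/((-1 + 18) - 25) = 1/(17 - 25) = 1/(-8) = -1/8)
1/(l(o, -771) + t(-106, -595)) = 1/(-1/8 - 1/6*(-595)) = 1/(-1/8 + 595/6) = 1/(2377/24) = 24/2377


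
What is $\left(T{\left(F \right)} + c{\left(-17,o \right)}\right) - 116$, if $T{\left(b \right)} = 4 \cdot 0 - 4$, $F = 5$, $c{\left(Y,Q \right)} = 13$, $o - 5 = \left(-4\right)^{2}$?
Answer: $-107$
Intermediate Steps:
$o = 21$ ($o = 5 + \left(-4\right)^{2} = 5 + 16 = 21$)
$T{\left(b \right)} = -4$ ($T{\left(b \right)} = 0 - 4 = -4$)
$\left(T{\left(F \right)} + c{\left(-17,o \right)}\right) - 116 = \left(-4 + 13\right) - 116 = 9 - 116 = -107$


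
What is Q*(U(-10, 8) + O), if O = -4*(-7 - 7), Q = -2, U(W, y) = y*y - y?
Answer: -224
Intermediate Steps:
U(W, y) = y² - y
O = 56 (O = -4*(-14) = 56)
Q*(U(-10, 8) + O) = -2*(8*(-1 + 8) + 56) = -2*(8*7 + 56) = -2*(56 + 56) = -2*112 = -224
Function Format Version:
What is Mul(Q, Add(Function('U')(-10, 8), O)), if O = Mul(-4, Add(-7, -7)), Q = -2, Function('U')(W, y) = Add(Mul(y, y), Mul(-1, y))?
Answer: -224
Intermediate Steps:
Function('U')(W, y) = Add(Pow(y, 2), Mul(-1, y))
O = 56 (O = Mul(-4, -14) = 56)
Mul(Q, Add(Function('U')(-10, 8), O)) = Mul(-2, Add(Mul(8, Add(-1, 8)), 56)) = Mul(-2, Add(Mul(8, 7), 56)) = Mul(-2, Add(56, 56)) = Mul(-2, 112) = -224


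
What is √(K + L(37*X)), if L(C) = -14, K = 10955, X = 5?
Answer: √10941 ≈ 104.60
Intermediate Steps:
√(K + L(37*X)) = √(10955 - 14) = √10941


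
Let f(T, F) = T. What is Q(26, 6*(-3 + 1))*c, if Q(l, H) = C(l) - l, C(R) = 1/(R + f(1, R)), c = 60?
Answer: -14020/9 ≈ -1557.8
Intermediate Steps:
C(R) = 1/(1 + R) (C(R) = 1/(R + 1) = 1/(1 + R))
Q(l, H) = 1/(1 + l) - l
Q(26, 6*(-3 + 1))*c = ((1 - 1*26*(1 + 26))/(1 + 26))*60 = ((1 - 1*26*27)/27)*60 = ((1 - 702)/27)*60 = ((1/27)*(-701))*60 = -701/27*60 = -14020/9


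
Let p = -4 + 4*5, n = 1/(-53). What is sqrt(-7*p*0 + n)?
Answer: I*sqrt(53)/53 ≈ 0.13736*I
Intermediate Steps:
n = -1/53 ≈ -0.018868
p = 16 (p = -4 + 20 = 16)
sqrt(-7*p*0 + n) = sqrt(-7*16*0 - 1/53) = sqrt(-112*0 - 1/53) = sqrt(0 - 1/53) = sqrt(-1/53) = I*sqrt(53)/53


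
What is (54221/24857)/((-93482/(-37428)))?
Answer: 1014691794/1161841037 ≈ 0.87335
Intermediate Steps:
(54221/24857)/((-93482/(-37428))) = (54221*(1/24857))/((-93482*(-1/37428))) = 54221/(24857*(46741/18714)) = (54221/24857)*(18714/46741) = 1014691794/1161841037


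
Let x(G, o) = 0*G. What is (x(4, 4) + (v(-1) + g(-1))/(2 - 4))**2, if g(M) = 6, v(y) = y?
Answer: 25/4 ≈ 6.2500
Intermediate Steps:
x(G, o) = 0
(x(4, 4) + (v(-1) + g(-1))/(2 - 4))**2 = (0 + (-1 + 6)/(2 - 4))**2 = (0 + 5/(-2))**2 = (0 + 5*(-1/2))**2 = (0 - 5/2)**2 = (-5/2)**2 = 25/4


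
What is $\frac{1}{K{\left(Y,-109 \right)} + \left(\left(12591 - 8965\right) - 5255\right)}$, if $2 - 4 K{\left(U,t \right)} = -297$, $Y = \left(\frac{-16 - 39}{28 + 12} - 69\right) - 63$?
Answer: $- \frac{4}{6217} \approx -0.0006434$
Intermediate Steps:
$Y = - \frac{1067}{8}$ ($Y = \left(- \frac{55}{40} - 69\right) - 63 = \left(\left(-55\right) \frac{1}{40} - 69\right) - 63 = \left(- \frac{11}{8} - 69\right) - 63 = - \frac{563}{8} - 63 = - \frac{1067}{8} \approx -133.38$)
$K{\left(U,t \right)} = \frac{299}{4}$ ($K{\left(U,t \right)} = \frac{1}{2} - - \frac{297}{4} = \frac{1}{2} + \frac{297}{4} = \frac{299}{4}$)
$\frac{1}{K{\left(Y,-109 \right)} + \left(\left(12591 - 8965\right) - 5255\right)} = \frac{1}{\frac{299}{4} + \left(\left(12591 - 8965\right) - 5255\right)} = \frac{1}{\frac{299}{4} + \left(3626 - 5255\right)} = \frac{1}{\frac{299}{4} - 1629} = \frac{1}{- \frac{6217}{4}} = - \frac{4}{6217}$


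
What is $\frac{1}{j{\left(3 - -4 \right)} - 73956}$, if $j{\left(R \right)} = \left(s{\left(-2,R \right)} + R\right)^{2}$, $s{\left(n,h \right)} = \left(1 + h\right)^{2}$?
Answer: $- \frac{1}{68915} \approx -1.4511 \cdot 10^{-5}$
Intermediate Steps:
$j{\left(R \right)} = \left(R + \left(1 + R\right)^{2}\right)^{2}$ ($j{\left(R \right)} = \left(\left(1 + R\right)^{2} + R\right)^{2} = \left(R + \left(1 + R\right)^{2}\right)^{2}$)
$\frac{1}{j{\left(3 - -4 \right)} - 73956} = \frac{1}{\left(\left(3 - -4\right) + \left(1 + \left(3 - -4\right)\right)^{2}\right)^{2} - 73956} = \frac{1}{\left(\left(3 + 4\right) + \left(1 + \left(3 + 4\right)\right)^{2}\right)^{2} - 73956} = \frac{1}{\left(7 + \left(1 + 7\right)^{2}\right)^{2} - 73956} = \frac{1}{\left(7 + 8^{2}\right)^{2} - 73956} = \frac{1}{\left(7 + 64\right)^{2} - 73956} = \frac{1}{71^{2} - 73956} = \frac{1}{5041 - 73956} = \frac{1}{-68915} = - \frac{1}{68915}$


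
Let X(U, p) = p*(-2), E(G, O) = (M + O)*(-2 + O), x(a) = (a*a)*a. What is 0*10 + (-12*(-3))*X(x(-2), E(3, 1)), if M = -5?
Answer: -288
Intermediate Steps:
x(a) = a³ (x(a) = a²*a = a³)
E(G, O) = (-5 + O)*(-2 + O)
X(U, p) = -2*p
0*10 + (-12*(-3))*X(x(-2), E(3, 1)) = 0*10 + (-12*(-3))*(-2*(10 + 1² - 7*1)) = 0 + 36*(-2*(10 + 1 - 7)) = 0 + 36*(-2*4) = 0 + 36*(-8) = 0 - 288 = -288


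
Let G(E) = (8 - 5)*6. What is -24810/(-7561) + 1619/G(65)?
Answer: 12687839/136098 ≈ 93.226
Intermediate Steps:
G(E) = 18 (G(E) = 3*6 = 18)
-24810/(-7561) + 1619/G(65) = -24810/(-7561) + 1619/18 = -24810*(-1/7561) + 1619*(1/18) = 24810/7561 + 1619/18 = 12687839/136098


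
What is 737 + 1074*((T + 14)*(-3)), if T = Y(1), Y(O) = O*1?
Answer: -47593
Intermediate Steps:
Y(O) = O
T = 1
737 + 1074*((T + 14)*(-3)) = 737 + 1074*((1 + 14)*(-3)) = 737 + 1074*(15*(-3)) = 737 + 1074*(-45) = 737 - 48330 = -47593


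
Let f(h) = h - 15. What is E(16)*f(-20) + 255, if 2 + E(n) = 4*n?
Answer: -1915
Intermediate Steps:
f(h) = -15 + h
E(n) = -2 + 4*n
E(16)*f(-20) + 255 = (-2 + 4*16)*(-15 - 20) + 255 = (-2 + 64)*(-35) + 255 = 62*(-35) + 255 = -2170 + 255 = -1915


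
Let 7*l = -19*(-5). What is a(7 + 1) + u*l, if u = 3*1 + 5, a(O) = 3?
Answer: 781/7 ≈ 111.57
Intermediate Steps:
l = 95/7 (l = (-19*(-5))/7 = (⅐)*95 = 95/7 ≈ 13.571)
u = 8 (u = 3 + 5 = 8)
a(7 + 1) + u*l = 3 + 8*(95/7) = 3 + 760/7 = 781/7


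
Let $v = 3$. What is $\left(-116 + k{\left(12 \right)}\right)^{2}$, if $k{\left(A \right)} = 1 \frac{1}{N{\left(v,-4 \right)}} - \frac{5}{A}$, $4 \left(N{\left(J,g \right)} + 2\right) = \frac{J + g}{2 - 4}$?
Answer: $\frac{5470921}{400} \approx 13677.0$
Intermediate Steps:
$N{\left(J,g \right)} = -2 - \frac{J}{8} - \frac{g}{8}$ ($N{\left(J,g \right)} = -2 + \frac{\left(J + g\right) \frac{1}{2 - 4}}{4} = -2 + \frac{\left(J + g\right) \frac{1}{-2}}{4} = -2 + \frac{\left(J + g\right) \left(- \frac{1}{2}\right)}{4} = -2 + \frac{- \frac{J}{2} - \frac{g}{2}}{4} = -2 - \left(\frac{J}{8} + \frac{g}{8}\right) = -2 - \frac{J}{8} - \frac{g}{8}$)
$k{\left(A \right)} = - \frac{8}{15} - \frac{5}{A}$ ($k{\left(A \right)} = 1 \frac{1}{-2 - \frac{3}{8} - - \frac{1}{2}} - \frac{5}{A} = 1 \frac{1}{-2 - \frac{3}{8} + \frac{1}{2}} - \frac{5}{A} = 1 \frac{1}{- \frac{15}{8}} - \frac{5}{A} = 1 \left(- \frac{8}{15}\right) - \frac{5}{A} = - \frac{8}{15} - \frac{5}{A}$)
$\left(-116 + k{\left(12 \right)}\right)^{2} = \left(-116 - \left(\frac{8}{15} + \frac{5}{12}\right)\right)^{2} = \left(-116 - \frac{19}{20}\right)^{2} = \left(- \frac{2339}{20}\right)^{2} = \frac{5470921}{400}$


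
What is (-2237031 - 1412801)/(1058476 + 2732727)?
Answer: -3649832/3791203 ≈ -0.96271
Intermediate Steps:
(-2237031 - 1412801)/(1058476 + 2732727) = -3649832/3791203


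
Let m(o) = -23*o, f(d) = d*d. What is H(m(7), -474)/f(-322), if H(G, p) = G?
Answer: -1/644 ≈ -0.0015528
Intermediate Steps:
f(d) = d**2
H(m(7), -474)/f(-322) = (-23*7)/((-322)**2) = -161/103684 = -161*1/103684 = -1/644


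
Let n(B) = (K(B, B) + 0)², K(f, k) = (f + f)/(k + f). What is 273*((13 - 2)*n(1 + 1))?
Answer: 3003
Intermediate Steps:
K(f, k) = 2*f/(f + k) (K(f, k) = (2*f)/(f + k) = 2*f/(f + k))
n(B) = 1 (n(B) = (2*B/(B + B) + 0)² = (2*B/((2*B)) + 0)² = (2*B*(1/(2*B)) + 0)² = (1 + 0)² = 1² = 1)
273*((13 - 2)*n(1 + 1)) = 273*((13 - 2)*1) = 273*(11*1) = 273*11 = 3003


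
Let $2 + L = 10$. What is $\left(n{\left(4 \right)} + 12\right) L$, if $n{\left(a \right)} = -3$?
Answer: $72$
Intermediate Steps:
$L = 8$ ($L = -2 + 10 = 8$)
$\left(n{\left(4 \right)} + 12\right) L = \left(-3 + 12\right) 8 = 9 \cdot 8 = 72$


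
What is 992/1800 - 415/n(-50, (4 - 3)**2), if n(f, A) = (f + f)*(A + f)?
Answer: 20569/44100 ≈ 0.46642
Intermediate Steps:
n(f, A) = 2*f*(A + f) (n(f, A) = (2*f)*(A + f) = 2*f*(A + f))
992/1800 - 415/n(-50, (4 - 3)**2) = 992/1800 - 415*(-1/(100*((4 - 3)**2 - 50))) = 992*(1/1800) - 415*(-1/(100*(1**2 - 50))) = 124/225 - 415*(-1/(100*(1 - 50))) = 124/225 - 415/(2*(-50)*(-49)) = 124/225 - 415/4900 = 124/225 - 415*1/4900 = 124/225 - 83/980 = 20569/44100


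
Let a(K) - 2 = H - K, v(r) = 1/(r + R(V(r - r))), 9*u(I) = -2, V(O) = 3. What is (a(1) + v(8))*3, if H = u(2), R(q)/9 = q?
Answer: 254/105 ≈ 2.4190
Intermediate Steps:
u(I) = -2/9 (u(I) = (1/9)*(-2) = -2/9)
R(q) = 9*q
v(r) = 1/(27 + r) (v(r) = 1/(r + 9*3) = 1/(r + 27) = 1/(27 + r))
H = -2/9 ≈ -0.22222
a(K) = 16/9 - K (a(K) = 2 + (-2/9 - K) = 16/9 - K)
(a(1) + v(8))*3 = ((16/9 - 1*1) + 1/(27 + 8))*3 = ((16/9 - 1) + 1/35)*3 = (7/9 + 1/35)*3 = (254/315)*3 = 254/105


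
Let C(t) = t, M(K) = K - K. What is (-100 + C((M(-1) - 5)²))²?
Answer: 5625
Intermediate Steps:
M(K) = 0
(-100 + C((M(-1) - 5)²))² = (-100 + (0 - 5)²)² = (-100 + (-5)²)² = (-100 + 25)² = (-75)² = 5625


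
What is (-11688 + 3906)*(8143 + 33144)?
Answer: -321295434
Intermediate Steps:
(-11688 + 3906)*(8143 + 33144) = -7782*41287 = -321295434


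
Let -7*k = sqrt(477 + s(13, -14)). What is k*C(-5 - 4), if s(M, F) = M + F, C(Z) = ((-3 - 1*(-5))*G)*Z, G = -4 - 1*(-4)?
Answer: 0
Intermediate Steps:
G = 0 (G = -4 + 4 = 0)
C(Z) = 0 (C(Z) = ((-3 - 1*(-5))*0)*Z = ((-3 + 5)*0)*Z = (2*0)*Z = 0*Z = 0)
s(M, F) = F + M
k = -2*sqrt(119)/7 (k = -sqrt(477 + (-14 + 13))/7 = -sqrt(477 - 1)/7 = -2*sqrt(119)/7 ≈ -3.1168)
k*C(-5 - 4) = -2*sqrt(119)/7*0 = 0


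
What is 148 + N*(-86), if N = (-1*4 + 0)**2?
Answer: -1228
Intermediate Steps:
N = 16 (N = (-4 + 0)**2 = (-4)**2 = 16)
148 + N*(-86) = 148 + 16*(-86) = 148 - 1376 = -1228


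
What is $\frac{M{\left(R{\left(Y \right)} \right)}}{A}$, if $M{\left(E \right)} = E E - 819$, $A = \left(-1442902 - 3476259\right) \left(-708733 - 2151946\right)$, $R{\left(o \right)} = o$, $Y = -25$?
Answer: $- \frac{2}{145073614127} \approx -1.3786 \cdot 10^{-11}$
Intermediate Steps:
$A = 14072140570319$ ($A = \left(-4919161\right) \left(-2860679\right) = 14072140570319$)
$M{\left(E \right)} = -819 + E^{2}$ ($M{\left(E \right)} = E^{2} - 819 = -819 + E^{2}$)
$\frac{M{\left(R{\left(Y \right)} \right)}}{A} = \frac{-819 + \left(-25\right)^{2}}{14072140570319} = \left(-819 + 625\right) \frac{1}{14072140570319} = \left(-194\right) \frac{1}{14072140570319} = - \frac{2}{145073614127}$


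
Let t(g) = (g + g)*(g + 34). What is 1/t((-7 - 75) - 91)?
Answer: 1/48094 ≈ 2.0793e-5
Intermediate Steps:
t(g) = 2*g*(34 + g) (t(g) = (2*g)*(34 + g) = 2*g*(34 + g))
1/t((-7 - 75) - 91) = 1/(2*((-7 - 75) - 91)*(34 + ((-7 - 75) - 91))) = 1/(2*(-82 - 91)*(34 + (-82 - 91))) = 1/(2*(-173)*(34 - 173)) = 1/(2*(-173)*(-139)) = 1/48094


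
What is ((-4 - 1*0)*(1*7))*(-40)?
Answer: 1120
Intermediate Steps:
((-4 - 1*0)*(1*7))*(-40) = ((-4 + 0)*7)*(-40) = -4*7*(-40) = -28*(-40) = 1120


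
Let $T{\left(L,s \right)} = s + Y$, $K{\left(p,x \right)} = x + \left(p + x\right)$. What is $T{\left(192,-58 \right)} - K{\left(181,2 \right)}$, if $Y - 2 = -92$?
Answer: $-333$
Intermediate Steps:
$Y = -90$ ($Y = 2 - 92 = -90$)
$K{\left(p,x \right)} = p + 2 x$
$T{\left(L,s \right)} = -90 + s$ ($T{\left(L,s \right)} = s - 90 = -90 + s$)
$T{\left(192,-58 \right)} - K{\left(181,2 \right)} = \left(-90 - 58\right) - \left(181 + 2 \cdot 2\right) = -148 - \left(181 + 4\right) = -148 - 185 = -333$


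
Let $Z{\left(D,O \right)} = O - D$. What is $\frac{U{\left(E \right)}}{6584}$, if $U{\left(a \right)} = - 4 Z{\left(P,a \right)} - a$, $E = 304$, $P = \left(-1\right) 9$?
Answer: $- \frac{389}{1646} \approx -0.23633$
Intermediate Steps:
$P = -9$
$U{\left(a \right)} = -36 - 5 a$ ($U{\left(a \right)} = - 4 \left(a - -9\right) - a = - 4 \left(a + 9\right) - a = - 4 \left(9 + a\right) - a = \left(-36 - 4 a\right) - a = -36 - 5 a$)
$\frac{U{\left(E \right)}}{6584} = \frac{-36 - 1520}{6584} = \left(-36 - 1520\right) \frac{1}{6584} = \left(-1556\right) \frac{1}{6584} = - \frac{389}{1646}$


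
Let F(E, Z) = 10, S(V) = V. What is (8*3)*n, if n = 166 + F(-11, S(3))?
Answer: 4224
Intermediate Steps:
n = 176 (n = 166 + 10 = 176)
(8*3)*n = (8*3)*176 = 24*176 = 4224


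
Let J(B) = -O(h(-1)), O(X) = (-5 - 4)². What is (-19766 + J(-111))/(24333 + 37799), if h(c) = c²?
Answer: -19847/62132 ≈ -0.31943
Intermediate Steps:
O(X) = 81 (O(X) = (-9)² = 81)
J(B) = -81 (J(B) = -1*81 = -81)
(-19766 + J(-111))/(24333 + 37799) = (-19766 - 81)/(24333 + 37799) = -19847/62132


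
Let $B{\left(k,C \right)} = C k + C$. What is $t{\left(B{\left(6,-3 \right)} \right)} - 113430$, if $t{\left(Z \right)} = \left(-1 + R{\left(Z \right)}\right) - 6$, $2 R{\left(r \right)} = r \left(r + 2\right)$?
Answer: $- \frac{226475}{2} \approx -1.1324 \cdot 10^{5}$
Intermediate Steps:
$R{\left(r \right)} = \frac{r \left(2 + r\right)}{2}$ ($R{\left(r \right)} = \frac{r \left(r + 2\right)}{2} = \frac{r \left(2 + r\right)}{2}$)
$B{\left(k,C \right)} = C + C k$
$t{\left(Z \right)} = -7 + \frac{Z \left(2 + Z\right)}{2}$ ($t{\left(Z \right)} = \left(-1 + \frac{Z \left(2 + Z\right)}{2}\right) - 6 = -7 + \frac{Z \left(2 + Z\right)}{2}$)
$t{\left(B{\left(6,-3 \right)} \right)} - 113430 = \left(-7 + \frac{- 3 \left(1 + 6\right) \left(2 - 3 \left(1 + 6\right)\right)}{2}\right) - 113430 = \left(-7 + \frac{\left(-3\right) 7 \left(2 - 21\right)}{2}\right) - 113430 = \left(-7 + \frac{1}{2} \left(-21\right) \left(2 - 21\right)\right) - 113430 = \left(-7 + \frac{1}{2} \left(-21\right) \left(-19\right)\right) - 113430 = \left(-7 + \frac{399}{2}\right) - 113430 = \frac{385}{2} - 113430 = - \frac{226475}{2}$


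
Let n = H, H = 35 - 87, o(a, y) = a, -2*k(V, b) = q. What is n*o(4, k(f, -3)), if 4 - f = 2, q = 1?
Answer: -208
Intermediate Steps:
f = 2 (f = 4 - 1*2 = 4 - 2 = 2)
k(V, b) = -1/2 (k(V, b) = -1/2*1 = -1/2)
H = -52
n = -52
n*o(4, k(f, -3)) = -52*4 = -208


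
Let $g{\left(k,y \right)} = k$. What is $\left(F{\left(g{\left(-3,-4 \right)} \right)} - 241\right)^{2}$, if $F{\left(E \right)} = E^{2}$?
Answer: $53824$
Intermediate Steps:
$\left(F{\left(g{\left(-3,-4 \right)} \right)} - 241\right)^{2} = \left(\left(-3\right)^{2} - 241\right)^{2} = \left(9 - 241\right)^{2} = \left(-232\right)^{2} = 53824$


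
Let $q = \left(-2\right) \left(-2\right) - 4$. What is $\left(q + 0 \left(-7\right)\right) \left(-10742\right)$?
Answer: $0$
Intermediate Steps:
$q = 0$ ($q = 4 - 4 = 0$)
$\left(q + 0 \left(-7\right)\right) \left(-10742\right) = \left(0 + 0 \left(-7\right)\right) \left(-10742\right) = \left(0 + 0\right) \left(-10742\right) = 0 \left(-10742\right) = 0$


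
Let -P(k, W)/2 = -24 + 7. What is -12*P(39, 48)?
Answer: -408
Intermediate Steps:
P(k, W) = 34 (P(k, W) = -2*(-24 + 7) = -2*(-17) = 34)
-12*P(39, 48) = -12*34 = -408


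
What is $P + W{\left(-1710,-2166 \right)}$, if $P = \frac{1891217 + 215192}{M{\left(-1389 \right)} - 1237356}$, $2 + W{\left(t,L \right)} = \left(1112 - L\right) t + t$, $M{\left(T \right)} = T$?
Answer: $- \frac{6945759285949}{1238745} \approx -5.6071 \cdot 10^{6}$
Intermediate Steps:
$W{\left(t,L \right)} = -2 + t + t \left(1112 - L\right)$ ($W{\left(t,L \right)} = -2 + \left(\left(1112 - L\right) t + t\right) = -2 + \left(t \left(1112 - L\right) + t\right) = -2 + \left(t + t \left(1112 - L\right)\right) = -2 + t + t \left(1112 - L\right)$)
$P = - \frac{2106409}{1238745}$ ($P = \frac{1891217 + 215192}{-1389 - 1237356} = \frac{2106409}{-1238745} = 2106409 \left(- \frac{1}{1238745}\right) = - \frac{2106409}{1238745} \approx -1.7004$)
$P + W{\left(-1710,-2166 \right)} = - \frac{2106409}{1238745} - \left(1903232 + 3703860\right) = - \frac{2106409}{1238745} - 5607092 = - \frac{6945759285949}{1238745}$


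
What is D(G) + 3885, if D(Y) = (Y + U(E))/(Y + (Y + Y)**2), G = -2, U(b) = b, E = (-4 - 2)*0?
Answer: 27194/7 ≈ 3884.9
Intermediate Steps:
E = 0 (E = -6*0 = 0)
D(Y) = Y/(Y + 4*Y**2) (D(Y) = (Y + 0)/(Y + (Y + Y)**2) = Y/(Y + (2*Y)**2) = Y/(Y + 4*Y**2))
D(G) + 3885 = 1/(1 + 4*(-2)) + 3885 = 1/(1 - 8) + 3885 = 1/(-7) + 3885 = -1/7 + 3885 = 27194/7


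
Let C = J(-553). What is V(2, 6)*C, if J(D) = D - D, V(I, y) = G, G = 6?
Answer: 0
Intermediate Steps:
V(I, y) = 6
J(D) = 0
C = 0
V(2, 6)*C = 6*0 = 0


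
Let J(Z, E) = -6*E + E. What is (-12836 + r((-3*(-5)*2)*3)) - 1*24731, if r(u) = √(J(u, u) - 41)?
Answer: -37567 + I*√491 ≈ -37567.0 + 22.159*I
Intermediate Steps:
J(Z, E) = -5*E
r(u) = √(-41 - 5*u) (r(u) = √(-5*u - 41) = √(-41 - 5*u))
(-12836 + r((-3*(-5)*2)*3)) - 1*24731 = (-12836 + √(-41 - 5*-3*(-5)*2*3)) - 1*24731 = (-12836 + √(-41 - 5*15*2*3)) - 24731 = (-12836 + √(-41 - 150*3)) - 24731 = (-12836 + √(-41 - 5*90)) - 24731 = (-12836 + √(-41 - 450)) - 24731 = (-12836 + √(-491)) - 24731 = (-12836 + I*√491) - 24731 = -37567 + I*√491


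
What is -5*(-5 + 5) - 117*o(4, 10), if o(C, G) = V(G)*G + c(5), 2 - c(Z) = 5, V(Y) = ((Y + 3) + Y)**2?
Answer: -618579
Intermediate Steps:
V(Y) = (3 + 2*Y)**2 (V(Y) = ((3 + Y) + Y)**2 = (3 + 2*Y)**2)
c(Z) = -3 (c(Z) = 2 - 1*5 = 2 - 5 = -3)
o(C, G) = -3 + G*(3 + 2*G)**2 (o(C, G) = (3 + 2*G)**2*G - 3 = G*(3 + 2*G)**2 - 3 = -3 + G*(3 + 2*G)**2)
-5*(-5 + 5) - 117*o(4, 10) = -5*(-5 + 5) - 117*(-3 + 10*(3 + 2*10)**2) = -5*0 - 117*(-3 + 10*(3 + 20)**2) = 0 - 117*(-3 + 10*23**2) = 0 - 117*(-3 + 10*529) = 0 - 117*(-3 + 5290) = 0 - 117*5287 = 0 - 618579 = -618579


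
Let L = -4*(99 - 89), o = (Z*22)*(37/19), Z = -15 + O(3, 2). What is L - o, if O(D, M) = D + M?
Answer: 7380/19 ≈ 388.42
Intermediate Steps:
Z = -10 (Z = -15 + (3 + 2) = -15 + 5 = -10)
o = -8140/19 (o = (-10*22)*(37/19) = -8140/19 ≈ -428.42)
L = -40 (L = -4*10 = -40)
L - o = -40 - 1*(-8140/19) = -40 + 8140/19 = 7380/19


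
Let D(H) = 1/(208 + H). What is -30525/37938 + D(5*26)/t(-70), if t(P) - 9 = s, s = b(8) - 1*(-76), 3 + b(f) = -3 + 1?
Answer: -137559677/170973920 ≈ -0.80457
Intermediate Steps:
b(f) = -5 (b(f) = -3 + (-3 + 1) = -3 - 2 = -5)
s = 71 (s = -5 - 1*(-76) = -5 + 76 = 71)
t(P) = 80 (t(P) = 9 + 71 = 80)
-30525/37938 + D(5*26)/t(-70) = -30525/37938 + 1/((208 + 5*26)*80) = -30525*1/37938 + (1/80)/(208 + 130) = -10175/12646 + (1/80)/338 = -10175/12646 + (1/338)*(1/80) = -10175/12646 + 1/27040 = -137559677/170973920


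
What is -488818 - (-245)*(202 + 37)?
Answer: -430263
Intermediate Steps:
-488818 - (-245)*(202 + 37) = -488818 - (-245)*239 = -488818 - 1*(-58555) = -488818 + 58555 = -430263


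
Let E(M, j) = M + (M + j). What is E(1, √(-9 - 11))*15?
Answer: 30 + 30*I*√5 ≈ 30.0 + 67.082*I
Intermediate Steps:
E(M, j) = j + 2*M
E(1, √(-9 - 11))*15 = (√(-9 - 11) + 2*1)*15 = (√(-20) + 2)*15 = (2*I*√5 + 2)*15 = (2 + 2*I*√5)*15 = 30 + 30*I*√5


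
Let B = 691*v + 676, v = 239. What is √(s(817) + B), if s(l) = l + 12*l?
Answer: √176446 ≈ 420.05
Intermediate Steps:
s(l) = 13*l
B = 165825 (B = 691*239 + 676 = 165149 + 676 = 165825)
√(s(817) + B) = √(13*817 + 165825) = √(10621 + 165825) = √176446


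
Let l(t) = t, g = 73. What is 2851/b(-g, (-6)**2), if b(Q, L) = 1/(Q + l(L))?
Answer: -105487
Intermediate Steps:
b(Q, L) = 1/(L + Q) (b(Q, L) = 1/(Q + L) = 1/(L + Q))
2851/b(-g, (-6)**2) = 2851/(1/((-6)**2 - 1*73)) = 2851/(1/(36 - 73)) = 2851/(1/(-37)) = 2851/(-1/37) = 2851*(-37) = -105487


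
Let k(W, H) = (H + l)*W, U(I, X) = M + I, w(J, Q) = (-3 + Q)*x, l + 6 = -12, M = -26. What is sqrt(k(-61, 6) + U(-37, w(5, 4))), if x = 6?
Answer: sqrt(669) ≈ 25.865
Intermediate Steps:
l = -18 (l = -6 - 12 = -18)
w(J, Q) = -18 + 6*Q (w(J, Q) = (-3 + Q)*6 = -18 + 6*Q)
U(I, X) = -26 + I
k(W, H) = W*(-18 + H) (k(W, H) = (H - 18)*W = (-18 + H)*W = W*(-18 + H))
sqrt(k(-61, 6) + U(-37, w(5, 4))) = sqrt(-61*(-18 + 6) + (-26 - 37)) = sqrt(-61*(-12) - 63) = sqrt(732 - 63) = sqrt(669)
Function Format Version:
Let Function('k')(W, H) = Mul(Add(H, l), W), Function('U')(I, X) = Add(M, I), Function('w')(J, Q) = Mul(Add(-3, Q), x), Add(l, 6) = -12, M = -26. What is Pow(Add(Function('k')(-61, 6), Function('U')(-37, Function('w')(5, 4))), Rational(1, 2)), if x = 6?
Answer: Pow(669, Rational(1, 2)) ≈ 25.865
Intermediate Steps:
l = -18 (l = Add(-6, -12) = -18)
Function('w')(J, Q) = Add(-18, Mul(6, Q)) (Function('w')(J, Q) = Mul(Add(-3, Q), 6) = Add(-18, Mul(6, Q)))
Function('U')(I, X) = Add(-26, I)
Function('k')(W, H) = Mul(W, Add(-18, H)) (Function('k')(W, H) = Mul(Add(H, -18), W) = Mul(Add(-18, H), W) = Mul(W, Add(-18, H)))
Pow(Add(Function('k')(-61, 6), Function('U')(-37, Function('w')(5, 4))), Rational(1, 2)) = Pow(Add(Mul(-61, Add(-18, 6)), Add(-26, -37)), Rational(1, 2)) = Pow(Add(Mul(-61, -12), -63), Rational(1, 2)) = Pow(Add(732, -63), Rational(1, 2)) = Pow(669, Rational(1, 2))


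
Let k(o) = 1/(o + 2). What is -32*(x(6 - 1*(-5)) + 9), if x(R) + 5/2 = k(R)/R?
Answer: -29776/143 ≈ -208.22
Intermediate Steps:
k(o) = 1/(2 + o)
x(R) = -5/2 + 1/(R*(2 + R)) (x(R) = -5/2 + 1/((2 + R)*R) = -5/2 + 1/(R*(2 + R)))
-32*(x(6 - 1*(-5)) + 9) = -32*((2 - 5*(6 - 1*(-5))*(2 + (6 - 1*(-5))))/(2*(6 - 1*(-5))*(2 + (6 - 1*(-5)))) + 9) = -32*((2 - 5*(6 + 5)*(2 + (6 + 5)))/(2*(6 + 5)*(2 + (6 + 5))) + 9) = -32*((½)*(2 - 5*11*(2 + 11))/(11*(2 + 11)) + 9) = -32*((½)*(1/11)*(2 - 5*11*13)/13 + 9) = -32*((½)*(1/11)*(1/13)*(2 - 715) + 9) = -32*((½)*(1/11)*(1/13)*(-713) + 9) = -32*(-713/286 + 9) = -32*1861/286 = -29776/143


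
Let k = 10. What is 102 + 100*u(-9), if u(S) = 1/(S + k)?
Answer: 202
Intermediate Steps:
u(S) = 1/(10 + S) (u(S) = 1/(S + 10) = 1/(10 + S))
102 + 100*u(-9) = 102 + 100/(10 - 9) = 102 + 100/1 = 102 + 100*1 = 102 + 100 = 202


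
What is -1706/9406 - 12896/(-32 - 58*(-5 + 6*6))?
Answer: 29544449/4303245 ≈ 6.8656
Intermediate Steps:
-1706/9406 - 12896/(-32 - 58*(-5 + 6*6)) = -1706*1/9406 - 12896/(-32 - 58*(-5 + 36)) = -853/4703 - 12896/(-32 - 58*31) = -853/4703 - 12896/(-32 - 1798) = -853/4703 - 12896/(-1830) = -853/4703 - 12896*(-1/1830) = -853/4703 + 6448/915 = 29544449/4303245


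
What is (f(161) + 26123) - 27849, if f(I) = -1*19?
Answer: -1745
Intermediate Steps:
f(I) = -19
(f(161) + 26123) - 27849 = (-19 + 26123) - 27849 = 26104 - 27849 = -1745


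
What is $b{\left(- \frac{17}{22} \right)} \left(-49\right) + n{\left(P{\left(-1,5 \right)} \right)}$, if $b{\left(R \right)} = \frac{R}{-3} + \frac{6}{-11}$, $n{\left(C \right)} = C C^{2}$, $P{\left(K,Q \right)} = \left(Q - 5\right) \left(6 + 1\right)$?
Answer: $\frac{931}{66} \approx 14.106$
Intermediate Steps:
$P{\left(K,Q \right)} = -35 + 7 Q$ ($P{\left(K,Q \right)} = \left(-5 + Q\right) 7 = -35 + 7 Q$)
$n{\left(C \right)} = C^{3}$
$b{\left(R \right)} = - \frac{6}{11} - \frac{R}{3}$ ($b{\left(R \right)} = R \left(- \frac{1}{3}\right) + 6 \left(- \frac{1}{11}\right) = - \frac{R}{3} - \frac{6}{11} = - \frac{6}{11} - \frac{R}{3}$)
$b{\left(- \frac{17}{22} \right)} \left(-49\right) + n{\left(P{\left(-1,5 \right)} \right)} = \left(- \frac{6}{11} - \frac{\left(-17\right) \frac{1}{22}}{3}\right) \left(-49\right) + \left(-35 + 7 \cdot 5\right)^{3} = \left(- \frac{6}{11} - \frac{\left(-17\right) \frac{1}{22}}{3}\right) \left(-49\right) + \left(-35 + 35\right)^{3} = \left(- \frac{6}{11} - - \frac{17}{66}\right) \left(-49\right) + 0^{3} = \left(- \frac{6}{11} + \frac{17}{66}\right) \left(-49\right) + 0 = \left(- \frac{19}{66}\right) \left(-49\right) + 0 = \frac{931}{66} + 0 = \frac{931}{66}$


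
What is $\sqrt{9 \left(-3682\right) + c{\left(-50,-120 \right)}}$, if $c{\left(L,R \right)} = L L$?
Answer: $i \sqrt{30638} \approx 175.04 i$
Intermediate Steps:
$c{\left(L,R \right)} = L^{2}$
$\sqrt{9 \left(-3682\right) + c{\left(-50,-120 \right)}} = \sqrt{9 \left(-3682\right) + \left(-50\right)^{2}} = \sqrt{-33138 + 2500} = \sqrt{-30638} = i \sqrt{30638}$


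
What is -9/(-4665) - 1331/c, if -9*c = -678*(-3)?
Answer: 2070383/351430 ≈ 5.8913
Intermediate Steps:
c = -226 (c = -(-226)*(-3)/3 = -1/9*2034 = -226)
-9/(-4665) - 1331/c = -9/(-4665) - 1331/(-226) = -9*(-1/4665) - 1331*(-1/226) = 3/1555 + 1331/226 = 2070383/351430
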